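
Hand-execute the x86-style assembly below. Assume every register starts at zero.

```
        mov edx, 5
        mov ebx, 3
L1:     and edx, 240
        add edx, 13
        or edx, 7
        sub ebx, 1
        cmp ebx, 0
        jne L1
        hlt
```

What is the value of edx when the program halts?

edx=5
ebx=3
edx=5&240=0
edx=0+13=13
edx=13|7=15
ebx=3-1=2
cmp ebx, 0  (cmp 2,0)
jne L1: taken
edx=15&240=0
edx=0+13=13
edx=13|7=15
ebx=2-1=1
cmp ebx, 0  (cmp 1,0)
jne L1: taken
edx=15&240=0
edx=0+13=13
edx=13|7=15
ebx=1-1=0
cmp ebx, 0  (cmp 0,0)
jne L1: not taken
halt.

15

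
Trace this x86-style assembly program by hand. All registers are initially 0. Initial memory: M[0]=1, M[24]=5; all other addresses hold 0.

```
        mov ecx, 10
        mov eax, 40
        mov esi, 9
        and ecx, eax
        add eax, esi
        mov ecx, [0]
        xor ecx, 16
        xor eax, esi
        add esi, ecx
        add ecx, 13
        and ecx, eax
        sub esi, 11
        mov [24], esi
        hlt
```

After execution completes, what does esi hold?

mov ecx, 10 → ecx=10
mov eax, 40 → eax=40
mov esi, 9 → esi=9
and ecx, eax → ecx=10&40=8
add eax, esi → eax=40+9=49
mov ecx, [0] → ecx=M[0]=1
xor ecx, 16 → ecx=1^16=17
xor eax, esi → eax=49^9=56
add esi, ecx → esi=9+17=26
add ecx, 13 → ecx=17+13=30
and ecx, eax → ecx=30&56=24
sub esi, 11 → esi=26-11=15
mov [24], esi → M[24]=15
halt.

15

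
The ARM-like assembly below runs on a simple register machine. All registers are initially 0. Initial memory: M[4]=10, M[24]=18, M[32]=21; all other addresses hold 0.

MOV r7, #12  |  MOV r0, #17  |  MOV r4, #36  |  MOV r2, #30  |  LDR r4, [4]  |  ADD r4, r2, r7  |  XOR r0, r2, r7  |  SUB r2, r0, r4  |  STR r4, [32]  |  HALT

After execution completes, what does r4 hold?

42

r7=12
r0=17
r4=36
r2=30
r4=M[4]=10
r4=30+12=42
r0=30^12=18
r2=18-42=-24
STR r4, [32] → M[32]=42
halt.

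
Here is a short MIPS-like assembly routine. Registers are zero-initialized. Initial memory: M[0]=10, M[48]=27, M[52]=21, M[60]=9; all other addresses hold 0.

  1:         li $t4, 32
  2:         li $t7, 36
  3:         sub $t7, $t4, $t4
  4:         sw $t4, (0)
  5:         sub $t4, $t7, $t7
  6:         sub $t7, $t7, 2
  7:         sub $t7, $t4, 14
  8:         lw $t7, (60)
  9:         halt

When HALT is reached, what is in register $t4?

after li $t4, 32: $t4=32
after li $t7, 36: $t7=36
after sub $t7, $t4, $t4: $t7=32-32=0
sw $t4, (0) → M[0]=32
after sub $t4, $t7, $t7: $t4=0-0=0
after sub $t7, $t7, 2: $t7=0-2=-2
after sub $t7, $t4, 14: $t7=0-14=-14
after lw $t7, (60): $t7=M[60]=9
halt.

0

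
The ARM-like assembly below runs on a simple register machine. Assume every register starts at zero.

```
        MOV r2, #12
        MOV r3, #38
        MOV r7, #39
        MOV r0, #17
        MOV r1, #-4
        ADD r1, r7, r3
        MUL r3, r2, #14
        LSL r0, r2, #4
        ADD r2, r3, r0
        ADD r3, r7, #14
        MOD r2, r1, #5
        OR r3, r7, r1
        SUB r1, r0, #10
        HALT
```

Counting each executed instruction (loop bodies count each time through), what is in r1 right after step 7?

77

after MOV r2, #12: r2=12
after MOV r3, #38: r3=38
after MOV r7, #39: r7=39
after MOV r0, #17: r0=17
after MOV r1, #-4: r1=-4
after ADD r1, r7, r3: r1=39+38=77
after MUL r3, r2, #14: r3=12*14=168
After step 7: r1 = 77.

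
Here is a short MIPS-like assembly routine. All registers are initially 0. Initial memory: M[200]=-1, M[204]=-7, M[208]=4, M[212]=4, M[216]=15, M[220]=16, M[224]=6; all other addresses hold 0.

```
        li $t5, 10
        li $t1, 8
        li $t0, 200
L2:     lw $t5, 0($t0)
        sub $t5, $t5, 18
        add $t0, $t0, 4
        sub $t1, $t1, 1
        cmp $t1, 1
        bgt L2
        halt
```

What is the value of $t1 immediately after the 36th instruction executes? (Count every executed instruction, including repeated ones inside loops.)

3

$t5=10
$t1=8
$t0=200
$t5=M[200]=-1
$t5=(-1)-18=-19
$t0=200+4=204
$t1=8-1=7
cmp $t1, 1  (cmp 7,1)
bgt L2: taken
$t5=M[204]=-7
$t5=(-7)-18=-25
$t0=204+4=208
$t1=7-1=6
cmp $t1, 1  (cmp 6,1)
bgt L2: taken
$t5=M[208]=4
$t5=4-18=-14
$t0=208+4=212
$t1=6-1=5
cmp $t1, 1  (cmp 5,1)
bgt L2: taken
$t5=M[212]=4
$t5=4-18=-14
$t0=212+4=216
$t1=5-1=4
cmp $t1, 1  (cmp 4,1)
bgt L2: taken
$t5=M[216]=15
$t5=15-18=-3
$t0=216+4=220
$t1=4-1=3
cmp $t1, 1  (cmp 3,1)
bgt L2: taken
$t5=M[220]=16
$t5=16-18=-2
$t0=220+4=224
After step 36: $t1 = 3.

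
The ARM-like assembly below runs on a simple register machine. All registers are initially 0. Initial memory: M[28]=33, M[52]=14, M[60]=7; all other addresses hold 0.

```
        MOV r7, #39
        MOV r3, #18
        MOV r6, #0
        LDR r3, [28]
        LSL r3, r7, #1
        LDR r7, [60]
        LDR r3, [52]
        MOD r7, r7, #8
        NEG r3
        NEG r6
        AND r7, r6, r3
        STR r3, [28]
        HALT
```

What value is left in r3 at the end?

after MOV r7, #39: r7=39
after MOV r3, #18: r3=18
after MOV r6, #0: r6=0
after LDR r3, [28]: r3=M[28]=33
after LSL r3, r7, #1: r3=39<<1=78
after LDR r7, [60]: r7=M[60]=7
after LDR r3, [52]: r3=M[52]=14
after MOD r7, r7, #8: r7=7%8=7
after NEG r3: r3=-(14)=-14
after NEG r6: r6=-(0)=0
after AND r7, r6, r3: r7=0&(-14)=0
STR r3, [28] → M[28]=-14
halt.

-14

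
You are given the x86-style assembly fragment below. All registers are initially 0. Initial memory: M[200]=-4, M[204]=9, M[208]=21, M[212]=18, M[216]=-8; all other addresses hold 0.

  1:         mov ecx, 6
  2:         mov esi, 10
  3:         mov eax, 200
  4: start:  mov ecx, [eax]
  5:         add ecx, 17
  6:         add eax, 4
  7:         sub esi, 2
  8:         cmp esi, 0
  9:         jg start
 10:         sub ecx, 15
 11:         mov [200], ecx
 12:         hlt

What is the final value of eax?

220

after mov ecx, 6: ecx=6
after mov esi, 10: esi=10
after mov eax, 200: eax=200
after mov ecx, [eax]: ecx=M[200]=-4
after add ecx, 17: ecx=(-4)+17=13
after add eax, 4: eax=200+4=204
after sub esi, 2: esi=10-2=8
cmp esi, 0  (cmp 8,0)
jg start: taken
after mov ecx, [eax]: ecx=M[204]=9
after add ecx, 17: ecx=9+17=26
after add eax, 4: eax=204+4=208
after sub esi, 2: esi=8-2=6
cmp esi, 0  (cmp 6,0)
jg start: taken
after mov ecx, [eax]: ecx=M[208]=21
after add ecx, 17: ecx=21+17=38
after add eax, 4: eax=208+4=212
after sub esi, 2: esi=6-2=4
cmp esi, 0  (cmp 4,0)
jg start: taken
after mov ecx, [eax]: ecx=M[212]=18
after add ecx, 17: ecx=18+17=35
after add eax, 4: eax=212+4=216
after sub esi, 2: esi=4-2=2
cmp esi, 0  (cmp 2,0)
jg start: taken
after mov ecx, [eax]: ecx=M[216]=-8
after add ecx, 17: ecx=(-8)+17=9
after add eax, 4: eax=216+4=220
after sub esi, 2: esi=2-2=0
cmp esi, 0  (cmp 0,0)
jg start: not taken
after sub ecx, 15: ecx=9-15=-6
mov [200], ecx → M[200]=-6
halt.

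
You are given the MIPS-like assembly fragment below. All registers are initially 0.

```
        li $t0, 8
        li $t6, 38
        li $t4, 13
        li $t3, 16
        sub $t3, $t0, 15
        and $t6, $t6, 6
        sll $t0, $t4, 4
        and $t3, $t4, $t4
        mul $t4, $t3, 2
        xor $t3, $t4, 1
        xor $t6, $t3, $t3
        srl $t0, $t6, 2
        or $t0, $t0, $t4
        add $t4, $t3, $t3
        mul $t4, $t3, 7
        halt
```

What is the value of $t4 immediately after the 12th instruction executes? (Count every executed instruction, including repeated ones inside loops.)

26

after li $t0, 8: $t0=8
after li $t6, 38: $t6=38
after li $t4, 13: $t4=13
after li $t3, 16: $t3=16
after sub $t3, $t0, 15: $t3=8-15=-7
after and $t6, $t6, 6: $t6=38&6=6
after sll $t0, $t4, 4: $t0=13<<4=208
after and $t3, $t4, $t4: $t3=13&13=13
after mul $t4, $t3, 2: $t4=13*2=26
after xor $t3, $t4, 1: $t3=26^1=27
after xor $t6, $t3, $t3: $t6=27^27=0
after srl $t0, $t6, 2: $t0=0>>2=0
After step 12: $t4 = 26.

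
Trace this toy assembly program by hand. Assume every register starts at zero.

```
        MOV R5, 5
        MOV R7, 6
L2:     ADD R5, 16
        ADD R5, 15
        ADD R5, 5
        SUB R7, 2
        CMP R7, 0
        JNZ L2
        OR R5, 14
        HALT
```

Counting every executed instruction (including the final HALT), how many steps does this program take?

MOV R5, 5 → R5=5
MOV R7, 6 → R7=6
ADD R5, 16 → R5=5+16=21
ADD R5, 15 → R5=21+15=36
ADD R5, 5 → R5=36+5=41
SUB R7, 2 → R7=6-2=4
CMP R7, 0  (cmp 4,0)
JNZ L2: taken
ADD R5, 16 → R5=41+16=57
ADD R5, 15 → R5=57+15=72
ADD R5, 5 → R5=72+5=77
SUB R7, 2 → R7=4-2=2
CMP R7, 0  (cmp 2,0)
JNZ L2: taken
ADD R5, 16 → R5=77+16=93
ADD R5, 15 → R5=93+15=108
ADD R5, 5 → R5=108+5=113
SUB R7, 2 → R7=2-2=0
CMP R7, 0  (cmp 0,0)
JNZ L2: not taken
OR R5, 14 → R5=113|14=127
halt.
Total executed instructions: 22.

22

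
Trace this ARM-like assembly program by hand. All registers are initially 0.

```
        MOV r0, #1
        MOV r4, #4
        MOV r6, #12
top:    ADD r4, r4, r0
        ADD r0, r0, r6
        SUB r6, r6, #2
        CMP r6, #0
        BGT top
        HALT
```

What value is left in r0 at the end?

r0=1
r4=4
r6=12
r4=4+1=5
r0=1+12=13
r6=12-2=10
CMP r6, #0  (cmp 10,0)
BGT top: taken
r4=5+13=18
r0=13+10=23
r6=10-2=8
CMP r6, #0  (cmp 8,0)
BGT top: taken
r4=18+23=41
r0=23+8=31
r6=8-2=6
CMP r6, #0  (cmp 6,0)
BGT top: taken
r4=41+31=72
r0=31+6=37
r6=6-2=4
CMP r6, #0  (cmp 4,0)
BGT top: taken
r4=72+37=109
r0=37+4=41
r6=4-2=2
CMP r6, #0  (cmp 2,0)
BGT top: taken
r4=109+41=150
r0=41+2=43
r6=2-2=0
CMP r6, #0  (cmp 0,0)
BGT top: not taken
halt.

43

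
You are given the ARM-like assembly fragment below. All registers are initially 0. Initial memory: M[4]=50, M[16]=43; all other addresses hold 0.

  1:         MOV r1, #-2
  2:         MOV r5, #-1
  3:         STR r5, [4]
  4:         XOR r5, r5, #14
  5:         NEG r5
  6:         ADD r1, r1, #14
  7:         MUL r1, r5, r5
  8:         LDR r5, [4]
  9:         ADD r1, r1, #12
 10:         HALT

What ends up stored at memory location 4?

-1

r1=-2
r5=-1
STR r5, [4] → M[4]=-1
r5=(-1)^14=-15
r5=-(-15)=15
r1=(-2)+14=12
r1=15*15=225
r5=M[4]=-1
r1=225+12=237
halt.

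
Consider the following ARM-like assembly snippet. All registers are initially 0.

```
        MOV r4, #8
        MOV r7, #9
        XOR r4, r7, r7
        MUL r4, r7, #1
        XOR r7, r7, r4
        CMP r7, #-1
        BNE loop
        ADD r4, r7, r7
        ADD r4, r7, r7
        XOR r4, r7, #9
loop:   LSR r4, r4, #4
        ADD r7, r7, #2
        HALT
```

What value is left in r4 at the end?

after MOV r4, #8: r4=8
after MOV r7, #9: r7=9
after XOR r4, r7, r7: r4=9^9=0
after MUL r4, r7, #1: r4=9*1=9
after XOR r7, r7, r4: r7=9^9=0
CMP r7, #-1  (cmp 0,-1)
BNE loop: taken
after LSR r4, r4, #4: r4=9>>4=0
after ADD r7, r7, #2: r7=0+2=2
halt.

0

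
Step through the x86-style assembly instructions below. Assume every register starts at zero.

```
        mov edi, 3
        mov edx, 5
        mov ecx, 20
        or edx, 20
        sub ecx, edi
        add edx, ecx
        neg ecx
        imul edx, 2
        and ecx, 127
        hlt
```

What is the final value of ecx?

mov edi, 3 → edi=3
mov edx, 5 → edx=5
mov ecx, 20 → ecx=20
or edx, 20 → edx=5|20=21
sub ecx, edi → ecx=20-3=17
add edx, ecx → edx=21+17=38
neg ecx → ecx=-(17)=-17
imul edx, 2 → edx=38*2=76
and ecx, 127 → ecx=(-17)&127=111
halt.

111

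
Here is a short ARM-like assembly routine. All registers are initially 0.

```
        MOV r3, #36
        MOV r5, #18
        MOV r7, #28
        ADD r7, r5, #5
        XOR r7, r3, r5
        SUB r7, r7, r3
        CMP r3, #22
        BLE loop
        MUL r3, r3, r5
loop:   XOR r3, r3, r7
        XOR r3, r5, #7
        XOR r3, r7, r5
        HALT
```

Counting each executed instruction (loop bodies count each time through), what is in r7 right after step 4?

MOV r3, #36 → r3=36
MOV r5, #18 → r5=18
MOV r7, #28 → r7=28
ADD r7, r5, #5 → r7=18+5=23
After step 4: r7 = 23.

23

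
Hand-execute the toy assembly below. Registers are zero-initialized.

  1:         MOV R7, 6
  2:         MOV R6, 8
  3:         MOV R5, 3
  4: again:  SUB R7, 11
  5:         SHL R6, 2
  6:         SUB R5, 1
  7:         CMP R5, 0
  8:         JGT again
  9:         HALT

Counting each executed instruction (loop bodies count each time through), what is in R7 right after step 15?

after MOV R7, 6: R7=6
after MOV R6, 8: R6=8
after MOV R5, 3: R5=3
after SUB R7, 11: R7=6-11=-5
after SHL R6, 2: R6=8<<2=32
after SUB R5, 1: R5=3-1=2
CMP R5, 0  (cmp 2,0)
JGT again: taken
after SUB R7, 11: R7=(-5)-11=-16
after SHL R6, 2: R6=32<<2=128
after SUB R5, 1: R5=2-1=1
CMP R5, 0  (cmp 1,0)
JGT again: taken
after SUB R7, 11: R7=(-16)-11=-27
after SHL R6, 2: R6=128<<2=512
After step 15: R7 = -27.

-27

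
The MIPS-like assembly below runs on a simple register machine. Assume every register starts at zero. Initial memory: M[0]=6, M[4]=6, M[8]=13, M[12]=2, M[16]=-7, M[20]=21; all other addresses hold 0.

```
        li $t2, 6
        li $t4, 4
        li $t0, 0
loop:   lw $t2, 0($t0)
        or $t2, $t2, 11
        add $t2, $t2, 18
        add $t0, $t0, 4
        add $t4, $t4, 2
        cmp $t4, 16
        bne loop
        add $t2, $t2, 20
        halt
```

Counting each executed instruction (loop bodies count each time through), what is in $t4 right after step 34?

12

$t2=6
$t4=4
$t0=0
$t2=M[0]=6
$t2=6|11=15
$t2=15+18=33
$t0=0+4=4
$t4=4+2=6
cmp $t4, 16  (cmp 6,16)
bne loop: taken
$t2=M[4]=6
$t2=6|11=15
$t2=15+18=33
$t0=4+4=8
$t4=6+2=8
cmp $t4, 16  (cmp 8,16)
bne loop: taken
$t2=M[8]=13
$t2=13|11=15
$t2=15+18=33
$t0=8+4=12
$t4=8+2=10
cmp $t4, 16  (cmp 10,16)
bne loop: taken
$t2=M[12]=2
$t2=2|11=11
$t2=11+18=29
$t0=12+4=16
$t4=10+2=12
cmp $t4, 16  (cmp 12,16)
bne loop: taken
$t2=M[16]=-7
$t2=(-7)|11=-5
$t2=(-5)+18=13
After step 34: $t4 = 12.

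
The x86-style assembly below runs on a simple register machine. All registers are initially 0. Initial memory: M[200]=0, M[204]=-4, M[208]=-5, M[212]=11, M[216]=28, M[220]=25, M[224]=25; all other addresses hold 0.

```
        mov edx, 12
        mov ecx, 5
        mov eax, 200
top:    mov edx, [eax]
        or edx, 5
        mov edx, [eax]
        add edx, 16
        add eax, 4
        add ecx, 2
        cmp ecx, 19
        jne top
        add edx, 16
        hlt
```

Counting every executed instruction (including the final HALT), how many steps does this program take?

61

edx=12
ecx=5
eax=200
edx=M[200]=0
edx=0|5=5
edx=M[200]=0
edx=0+16=16
eax=200+4=204
ecx=5+2=7
cmp ecx, 19  (cmp 7,19)
jne top: taken
edx=M[204]=-4
edx=(-4)|5=-3
edx=M[204]=-4
edx=(-4)+16=12
eax=204+4=208
ecx=7+2=9
cmp ecx, 19  (cmp 9,19)
jne top: taken
edx=M[208]=-5
edx=(-5)|5=-1
edx=M[208]=-5
edx=(-5)+16=11
eax=208+4=212
ecx=9+2=11
cmp ecx, 19  (cmp 11,19)
jne top: taken
edx=M[212]=11
edx=11|5=15
edx=M[212]=11
edx=11+16=27
eax=212+4=216
ecx=11+2=13
cmp ecx, 19  (cmp 13,19)
jne top: taken
edx=M[216]=28
edx=28|5=29
edx=M[216]=28
edx=28+16=44
eax=216+4=220
ecx=13+2=15
cmp ecx, 19  (cmp 15,19)
jne top: taken
edx=M[220]=25
edx=25|5=29
edx=M[220]=25
edx=25+16=41
eax=220+4=224
ecx=15+2=17
cmp ecx, 19  (cmp 17,19)
jne top: taken
edx=M[224]=25
edx=25|5=29
edx=M[224]=25
edx=25+16=41
eax=224+4=228
ecx=17+2=19
cmp ecx, 19  (cmp 19,19)
jne top: not taken
edx=41+16=57
halt.
Total executed instructions: 61.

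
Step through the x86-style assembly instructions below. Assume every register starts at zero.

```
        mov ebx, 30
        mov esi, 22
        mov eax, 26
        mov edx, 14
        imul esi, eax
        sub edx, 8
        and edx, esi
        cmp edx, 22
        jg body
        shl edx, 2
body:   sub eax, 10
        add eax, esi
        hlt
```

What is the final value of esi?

572

after mov ebx, 30: ebx=30
after mov esi, 22: esi=22
after mov eax, 26: eax=26
after mov edx, 14: edx=14
after imul esi, eax: esi=22*26=572
after sub edx, 8: edx=14-8=6
after and edx, esi: edx=6&572=4
cmp edx, 22  (cmp 4,22)
jg body: not taken
after shl edx, 2: edx=4<<2=16
after sub eax, 10: eax=26-10=16
after add eax, esi: eax=16+572=588
halt.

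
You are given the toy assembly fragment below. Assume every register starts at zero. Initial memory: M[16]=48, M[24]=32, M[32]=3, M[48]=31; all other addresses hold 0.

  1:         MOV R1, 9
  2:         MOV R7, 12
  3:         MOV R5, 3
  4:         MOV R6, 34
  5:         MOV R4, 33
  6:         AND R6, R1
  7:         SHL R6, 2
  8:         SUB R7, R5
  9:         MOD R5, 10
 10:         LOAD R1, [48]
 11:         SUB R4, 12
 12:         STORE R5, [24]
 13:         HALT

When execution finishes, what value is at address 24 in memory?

R1=9
R7=12
R5=3
R6=34
R4=33
R6=34&9=0
R6=0<<2=0
R7=12-3=9
R5=3%10=3
R1=M[48]=31
R4=33-12=21
STORE R5, [24] → M[24]=3
halt.

3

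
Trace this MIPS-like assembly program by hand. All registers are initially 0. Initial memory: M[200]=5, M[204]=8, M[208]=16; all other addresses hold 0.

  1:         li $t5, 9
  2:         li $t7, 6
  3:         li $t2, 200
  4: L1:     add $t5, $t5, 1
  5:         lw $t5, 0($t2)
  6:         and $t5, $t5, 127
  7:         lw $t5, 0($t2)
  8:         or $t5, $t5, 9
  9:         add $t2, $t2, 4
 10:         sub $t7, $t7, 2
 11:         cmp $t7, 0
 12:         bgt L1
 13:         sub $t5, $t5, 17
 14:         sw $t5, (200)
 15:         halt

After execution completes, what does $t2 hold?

212

li $t5, 9 → $t5=9
li $t7, 6 → $t7=6
li $t2, 200 → $t2=200
add $t5, $t5, 1 → $t5=9+1=10
lw $t5, 0($t2) → $t5=M[200]=5
and $t5, $t5, 127 → $t5=5&127=5
lw $t5, 0($t2) → $t5=M[200]=5
or $t5, $t5, 9 → $t5=5|9=13
add $t2, $t2, 4 → $t2=200+4=204
sub $t7, $t7, 2 → $t7=6-2=4
cmp $t7, 0  (cmp 4,0)
bgt L1: taken
add $t5, $t5, 1 → $t5=13+1=14
lw $t5, 0($t2) → $t5=M[204]=8
and $t5, $t5, 127 → $t5=8&127=8
lw $t5, 0($t2) → $t5=M[204]=8
or $t5, $t5, 9 → $t5=8|9=9
add $t2, $t2, 4 → $t2=204+4=208
sub $t7, $t7, 2 → $t7=4-2=2
cmp $t7, 0  (cmp 2,0)
bgt L1: taken
add $t5, $t5, 1 → $t5=9+1=10
lw $t5, 0($t2) → $t5=M[208]=16
and $t5, $t5, 127 → $t5=16&127=16
lw $t5, 0($t2) → $t5=M[208]=16
or $t5, $t5, 9 → $t5=16|9=25
add $t2, $t2, 4 → $t2=208+4=212
sub $t7, $t7, 2 → $t7=2-2=0
cmp $t7, 0  (cmp 0,0)
bgt L1: not taken
sub $t5, $t5, 17 → $t5=25-17=8
sw $t5, (200) → M[200]=8
halt.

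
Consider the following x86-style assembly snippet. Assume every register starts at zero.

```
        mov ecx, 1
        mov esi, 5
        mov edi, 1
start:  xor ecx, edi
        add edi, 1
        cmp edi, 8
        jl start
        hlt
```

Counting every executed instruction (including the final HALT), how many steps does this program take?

32

mov ecx, 1 → ecx=1
mov esi, 5 → esi=5
mov edi, 1 → edi=1
xor ecx, edi → ecx=1^1=0
add edi, 1 → edi=1+1=2
cmp edi, 8  (cmp 2,8)
jl start: taken
xor ecx, edi → ecx=0^2=2
add edi, 1 → edi=2+1=3
cmp edi, 8  (cmp 3,8)
jl start: taken
xor ecx, edi → ecx=2^3=1
add edi, 1 → edi=3+1=4
cmp edi, 8  (cmp 4,8)
jl start: taken
xor ecx, edi → ecx=1^4=5
add edi, 1 → edi=4+1=5
cmp edi, 8  (cmp 5,8)
jl start: taken
xor ecx, edi → ecx=5^5=0
add edi, 1 → edi=5+1=6
cmp edi, 8  (cmp 6,8)
jl start: taken
xor ecx, edi → ecx=0^6=6
add edi, 1 → edi=6+1=7
cmp edi, 8  (cmp 7,8)
jl start: taken
xor ecx, edi → ecx=6^7=1
add edi, 1 → edi=7+1=8
cmp edi, 8  (cmp 8,8)
jl start: not taken
halt.
Total executed instructions: 32.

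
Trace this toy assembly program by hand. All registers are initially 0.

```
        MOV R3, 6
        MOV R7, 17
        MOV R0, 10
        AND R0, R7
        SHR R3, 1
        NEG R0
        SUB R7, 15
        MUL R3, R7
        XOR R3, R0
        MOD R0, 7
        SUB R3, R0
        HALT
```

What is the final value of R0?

0

MOV R3, 6 → R3=6
MOV R7, 17 → R7=17
MOV R0, 10 → R0=10
AND R0, R7 → R0=10&17=0
SHR R3, 1 → R3=6>>1=3
NEG R0 → R0=-(0)=0
SUB R7, 15 → R7=17-15=2
MUL R3, R7 → R3=3*2=6
XOR R3, R0 → R3=6^0=6
MOD R0, 7 → R0=0%7=0
SUB R3, R0 → R3=6-0=6
halt.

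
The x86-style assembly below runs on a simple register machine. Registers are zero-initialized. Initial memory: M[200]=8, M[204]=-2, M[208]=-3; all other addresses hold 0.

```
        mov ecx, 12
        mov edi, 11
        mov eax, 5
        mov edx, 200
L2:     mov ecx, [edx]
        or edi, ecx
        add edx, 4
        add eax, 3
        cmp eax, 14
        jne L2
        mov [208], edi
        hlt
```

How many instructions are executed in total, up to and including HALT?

ecx=12
edi=11
eax=5
edx=200
ecx=M[200]=8
edi=11|8=11
edx=200+4=204
eax=5+3=8
cmp eax, 14  (cmp 8,14)
jne L2: taken
ecx=M[204]=-2
edi=11|(-2)=-1
edx=204+4=208
eax=8+3=11
cmp eax, 14  (cmp 11,14)
jne L2: taken
ecx=M[208]=-3
edi=(-1)|(-3)=-1
edx=208+4=212
eax=11+3=14
cmp eax, 14  (cmp 14,14)
jne L2: not taken
mov [208], edi → M[208]=-1
halt.
Total executed instructions: 24.

24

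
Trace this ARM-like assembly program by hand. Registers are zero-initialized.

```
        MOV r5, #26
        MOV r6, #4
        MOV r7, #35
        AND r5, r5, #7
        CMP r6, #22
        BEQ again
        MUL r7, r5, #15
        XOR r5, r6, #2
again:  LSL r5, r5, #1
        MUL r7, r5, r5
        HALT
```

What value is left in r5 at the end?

12

after MOV r5, #26: r5=26
after MOV r6, #4: r6=4
after MOV r7, #35: r7=35
after AND r5, r5, #7: r5=26&7=2
CMP r6, #22  (cmp 4,22)
BEQ again: not taken
after MUL r7, r5, #15: r7=2*15=30
after XOR r5, r6, #2: r5=4^2=6
after LSL r5, r5, #1: r5=6<<1=12
after MUL r7, r5, r5: r7=12*12=144
halt.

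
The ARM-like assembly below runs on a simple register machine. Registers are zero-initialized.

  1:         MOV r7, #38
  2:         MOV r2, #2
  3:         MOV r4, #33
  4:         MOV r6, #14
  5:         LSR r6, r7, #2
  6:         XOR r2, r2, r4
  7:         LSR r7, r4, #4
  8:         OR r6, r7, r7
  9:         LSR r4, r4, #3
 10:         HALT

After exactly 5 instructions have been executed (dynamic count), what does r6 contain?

9

r7=38
r2=2
r4=33
r6=14
r6=38>>2=9
After step 5: r6 = 9.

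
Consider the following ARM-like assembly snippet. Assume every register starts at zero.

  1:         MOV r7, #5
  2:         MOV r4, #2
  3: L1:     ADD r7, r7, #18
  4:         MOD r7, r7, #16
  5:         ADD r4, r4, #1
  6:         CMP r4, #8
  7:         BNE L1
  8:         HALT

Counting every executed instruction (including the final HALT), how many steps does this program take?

MOV r7, #5 → r7=5
MOV r4, #2 → r4=2
ADD r7, r7, #18 → r7=5+18=23
MOD r7, r7, #16 → r7=23%16=7
ADD r4, r4, #1 → r4=2+1=3
CMP r4, #8  (cmp 3,8)
BNE L1: taken
ADD r7, r7, #18 → r7=7+18=25
MOD r7, r7, #16 → r7=25%16=9
ADD r4, r4, #1 → r4=3+1=4
CMP r4, #8  (cmp 4,8)
BNE L1: taken
ADD r7, r7, #18 → r7=9+18=27
MOD r7, r7, #16 → r7=27%16=11
ADD r4, r4, #1 → r4=4+1=5
CMP r4, #8  (cmp 5,8)
BNE L1: taken
ADD r7, r7, #18 → r7=11+18=29
MOD r7, r7, #16 → r7=29%16=13
ADD r4, r4, #1 → r4=5+1=6
CMP r4, #8  (cmp 6,8)
BNE L1: taken
ADD r7, r7, #18 → r7=13+18=31
MOD r7, r7, #16 → r7=31%16=15
ADD r4, r4, #1 → r4=6+1=7
CMP r4, #8  (cmp 7,8)
BNE L1: taken
ADD r7, r7, #18 → r7=15+18=33
MOD r7, r7, #16 → r7=33%16=1
ADD r4, r4, #1 → r4=7+1=8
CMP r4, #8  (cmp 8,8)
BNE L1: not taken
halt.
Total executed instructions: 33.

33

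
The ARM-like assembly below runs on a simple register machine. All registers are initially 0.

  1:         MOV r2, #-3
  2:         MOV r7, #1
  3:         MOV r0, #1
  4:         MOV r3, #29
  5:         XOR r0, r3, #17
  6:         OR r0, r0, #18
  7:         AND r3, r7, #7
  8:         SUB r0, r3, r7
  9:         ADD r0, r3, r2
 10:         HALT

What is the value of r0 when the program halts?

-2

r2=-3
r7=1
r0=1
r3=29
r0=29^17=12
r0=12|18=30
r3=1&7=1
r0=1-1=0
r0=1+(-3)=-2
halt.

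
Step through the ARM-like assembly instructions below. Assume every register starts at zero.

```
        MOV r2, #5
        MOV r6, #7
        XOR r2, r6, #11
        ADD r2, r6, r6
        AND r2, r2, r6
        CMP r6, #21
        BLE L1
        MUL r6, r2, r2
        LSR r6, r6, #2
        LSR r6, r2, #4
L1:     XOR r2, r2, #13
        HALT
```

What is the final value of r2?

11

MOV r2, #5 → r2=5
MOV r6, #7 → r6=7
XOR r2, r6, #11 → r2=7^11=12
ADD r2, r6, r6 → r2=7+7=14
AND r2, r2, r6 → r2=14&7=6
CMP r6, #21  (cmp 7,21)
BLE L1: taken
XOR r2, r2, #13 → r2=6^13=11
halt.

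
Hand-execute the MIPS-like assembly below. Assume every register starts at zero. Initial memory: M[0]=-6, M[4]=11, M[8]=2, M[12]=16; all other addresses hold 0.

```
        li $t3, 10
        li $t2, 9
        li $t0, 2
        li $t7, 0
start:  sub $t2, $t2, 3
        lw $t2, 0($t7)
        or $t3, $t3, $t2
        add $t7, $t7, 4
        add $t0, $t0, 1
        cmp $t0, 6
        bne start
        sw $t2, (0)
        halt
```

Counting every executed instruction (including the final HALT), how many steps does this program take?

after li $t3, 10: $t3=10
after li $t2, 9: $t2=9
after li $t0, 2: $t0=2
after li $t7, 0: $t7=0
after sub $t2, $t2, 3: $t2=9-3=6
after lw $t2, 0($t7): $t2=M[0]=-6
after or $t3, $t3, $t2: $t3=10|(-6)=-6
after add $t7, $t7, 4: $t7=0+4=4
after add $t0, $t0, 1: $t0=2+1=3
cmp $t0, 6  (cmp 3,6)
bne start: taken
after sub $t2, $t2, 3: $t2=(-6)-3=-9
after lw $t2, 0($t7): $t2=M[4]=11
after or $t3, $t3, $t2: $t3=(-6)|11=-5
after add $t7, $t7, 4: $t7=4+4=8
after add $t0, $t0, 1: $t0=3+1=4
cmp $t0, 6  (cmp 4,6)
bne start: taken
after sub $t2, $t2, 3: $t2=11-3=8
after lw $t2, 0($t7): $t2=M[8]=2
after or $t3, $t3, $t2: $t3=(-5)|2=-5
after add $t7, $t7, 4: $t7=8+4=12
after add $t0, $t0, 1: $t0=4+1=5
cmp $t0, 6  (cmp 5,6)
bne start: taken
after sub $t2, $t2, 3: $t2=2-3=-1
after lw $t2, 0($t7): $t2=M[12]=16
after or $t3, $t3, $t2: $t3=(-5)|16=-5
after add $t7, $t7, 4: $t7=12+4=16
after add $t0, $t0, 1: $t0=5+1=6
cmp $t0, 6  (cmp 6,6)
bne start: not taken
sw $t2, (0) → M[0]=16
halt.
Total executed instructions: 34.

34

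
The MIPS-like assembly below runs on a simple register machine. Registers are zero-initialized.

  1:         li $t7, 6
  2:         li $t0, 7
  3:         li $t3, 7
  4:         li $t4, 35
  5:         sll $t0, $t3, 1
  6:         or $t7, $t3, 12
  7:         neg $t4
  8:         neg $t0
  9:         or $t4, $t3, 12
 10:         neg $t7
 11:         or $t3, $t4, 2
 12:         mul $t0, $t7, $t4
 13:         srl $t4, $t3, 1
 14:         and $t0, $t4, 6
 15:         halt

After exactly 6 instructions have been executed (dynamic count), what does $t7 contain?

$t7=6
$t0=7
$t3=7
$t4=35
$t0=7<<1=14
$t7=7|12=15
After step 6: $t7 = 15.

15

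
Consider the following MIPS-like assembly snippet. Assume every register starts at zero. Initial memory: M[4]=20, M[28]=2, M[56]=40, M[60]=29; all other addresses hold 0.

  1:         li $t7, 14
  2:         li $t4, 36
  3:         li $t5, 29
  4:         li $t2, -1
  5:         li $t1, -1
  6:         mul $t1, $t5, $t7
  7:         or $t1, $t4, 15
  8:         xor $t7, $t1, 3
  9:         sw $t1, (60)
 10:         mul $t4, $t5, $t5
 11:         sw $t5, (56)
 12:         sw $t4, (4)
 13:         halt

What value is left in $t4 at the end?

841

$t7=14
$t4=36
$t5=29
$t2=-1
$t1=-1
$t1=29*14=406
$t1=36|15=47
$t7=47^3=44
sw $t1, (60) → M[60]=47
$t4=29*29=841
sw $t5, (56) → M[56]=29
sw $t4, (4) → M[4]=841
halt.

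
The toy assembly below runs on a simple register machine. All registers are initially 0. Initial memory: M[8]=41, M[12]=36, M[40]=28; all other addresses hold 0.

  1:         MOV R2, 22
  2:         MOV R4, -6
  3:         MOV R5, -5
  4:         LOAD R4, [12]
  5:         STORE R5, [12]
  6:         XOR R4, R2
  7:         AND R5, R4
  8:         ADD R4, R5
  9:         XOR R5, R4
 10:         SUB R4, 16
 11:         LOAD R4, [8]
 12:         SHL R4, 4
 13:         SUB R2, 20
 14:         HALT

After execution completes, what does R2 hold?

R2=22
R4=-6
R5=-5
R4=M[12]=36
STORE R5, [12] → M[12]=-5
R4=36^22=50
R5=(-5)&50=50
R4=50+50=100
R5=50^100=86
R4=100-16=84
R4=M[8]=41
R4=41<<4=656
R2=22-20=2
halt.

2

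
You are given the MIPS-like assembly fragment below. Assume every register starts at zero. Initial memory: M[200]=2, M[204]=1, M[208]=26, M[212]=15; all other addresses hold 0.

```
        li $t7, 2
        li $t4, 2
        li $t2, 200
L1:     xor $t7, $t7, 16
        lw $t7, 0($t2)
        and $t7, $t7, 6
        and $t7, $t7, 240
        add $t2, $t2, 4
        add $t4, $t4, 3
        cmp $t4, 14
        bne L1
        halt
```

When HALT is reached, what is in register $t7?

0

$t7=2
$t4=2
$t2=200
$t7=2^16=18
$t7=M[200]=2
$t7=2&6=2
$t7=2&240=0
$t2=200+4=204
$t4=2+3=5
cmp $t4, 14  (cmp 5,14)
bne L1: taken
$t7=0^16=16
$t7=M[204]=1
$t7=1&6=0
$t7=0&240=0
$t2=204+4=208
$t4=5+3=8
cmp $t4, 14  (cmp 8,14)
bne L1: taken
$t7=0^16=16
$t7=M[208]=26
$t7=26&6=2
$t7=2&240=0
$t2=208+4=212
$t4=8+3=11
cmp $t4, 14  (cmp 11,14)
bne L1: taken
$t7=0^16=16
$t7=M[212]=15
$t7=15&6=6
$t7=6&240=0
$t2=212+4=216
$t4=11+3=14
cmp $t4, 14  (cmp 14,14)
bne L1: not taken
halt.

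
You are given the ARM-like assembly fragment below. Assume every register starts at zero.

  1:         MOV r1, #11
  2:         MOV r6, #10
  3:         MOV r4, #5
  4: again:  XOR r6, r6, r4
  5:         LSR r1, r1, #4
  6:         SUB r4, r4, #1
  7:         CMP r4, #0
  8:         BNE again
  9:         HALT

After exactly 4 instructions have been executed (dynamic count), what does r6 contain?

15

after MOV r1, #11: r1=11
after MOV r6, #10: r6=10
after MOV r4, #5: r4=5
after XOR r6, r6, r4: r6=10^5=15
After step 4: r6 = 15.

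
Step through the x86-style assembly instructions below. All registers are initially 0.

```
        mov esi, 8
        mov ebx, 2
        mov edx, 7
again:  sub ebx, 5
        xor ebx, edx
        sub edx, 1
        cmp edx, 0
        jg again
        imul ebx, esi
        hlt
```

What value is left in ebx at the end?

-328

after mov esi, 8: esi=8
after mov ebx, 2: ebx=2
after mov edx, 7: edx=7
after sub ebx, 5: ebx=2-5=-3
after xor ebx, edx: ebx=(-3)^7=-6
after sub edx, 1: edx=7-1=6
cmp edx, 0  (cmp 6,0)
jg again: taken
after sub ebx, 5: ebx=(-6)-5=-11
after xor ebx, edx: ebx=(-11)^6=-13
after sub edx, 1: edx=6-1=5
cmp edx, 0  (cmp 5,0)
jg again: taken
after sub ebx, 5: ebx=(-13)-5=-18
after xor ebx, edx: ebx=(-18)^5=-21
after sub edx, 1: edx=5-1=4
cmp edx, 0  (cmp 4,0)
jg again: taken
after sub ebx, 5: ebx=(-21)-5=-26
after xor ebx, edx: ebx=(-26)^4=-30
after sub edx, 1: edx=4-1=3
cmp edx, 0  (cmp 3,0)
jg again: taken
after sub ebx, 5: ebx=(-30)-5=-35
after xor ebx, edx: ebx=(-35)^3=-34
after sub edx, 1: edx=3-1=2
cmp edx, 0  (cmp 2,0)
jg again: taken
after sub ebx, 5: ebx=(-34)-5=-39
after xor ebx, edx: ebx=(-39)^2=-37
after sub edx, 1: edx=2-1=1
cmp edx, 0  (cmp 1,0)
jg again: taken
after sub ebx, 5: ebx=(-37)-5=-42
after xor ebx, edx: ebx=(-42)^1=-41
after sub edx, 1: edx=1-1=0
cmp edx, 0  (cmp 0,0)
jg again: not taken
after imul ebx, esi: ebx=(-41)*8=-328
halt.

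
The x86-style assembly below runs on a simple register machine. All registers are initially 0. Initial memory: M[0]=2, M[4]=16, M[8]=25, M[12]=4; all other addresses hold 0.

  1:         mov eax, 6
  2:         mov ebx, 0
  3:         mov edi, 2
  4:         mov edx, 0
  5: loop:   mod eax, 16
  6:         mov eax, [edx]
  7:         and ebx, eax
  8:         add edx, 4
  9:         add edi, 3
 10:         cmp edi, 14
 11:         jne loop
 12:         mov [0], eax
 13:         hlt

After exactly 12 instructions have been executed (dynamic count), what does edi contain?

eax=6
ebx=0
edi=2
edx=0
eax=6%16=6
eax=M[0]=2
ebx=0&2=0
edx=0+4=4
edi=2+3=5
cmp edi, 14  (cmp 5,14)
jne loop: taken
eax=2%16=2
After step 12: edi = 5.

5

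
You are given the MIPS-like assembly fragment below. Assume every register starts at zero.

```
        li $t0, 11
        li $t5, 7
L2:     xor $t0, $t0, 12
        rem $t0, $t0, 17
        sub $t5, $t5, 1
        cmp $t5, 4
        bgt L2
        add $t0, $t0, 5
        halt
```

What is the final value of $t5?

4

$t0=11
$t5=7
$t0=11^12=7
$t0=7%17=7
$t5=7-1=6
cmp $t5, 4  (cmp 6,4)
bgt L2: taken
$t0=7^12=11
$t0=11%17=11
$t5=6-1=5
cmp $t5, 4  (cmp 5,4)
bgt L2: taken
$t0=11^12=7
$t0=7%17=7
$t5=5-1=4
cmp $t5, 4  (cmp 4,4)
bgt L2: not taken
$t0=7+5=12
halt.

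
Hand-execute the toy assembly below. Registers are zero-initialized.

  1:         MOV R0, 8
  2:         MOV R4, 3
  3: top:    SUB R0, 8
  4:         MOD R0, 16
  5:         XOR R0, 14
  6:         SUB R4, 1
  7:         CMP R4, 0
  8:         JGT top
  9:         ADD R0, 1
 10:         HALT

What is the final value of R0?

after MOV R0, 8: R0=8
after MOV R4, 3: R4=3
after SUB R0, 8: R0=8-8=0
after MOD R0, 16: R0=0%16=0
after XOR R0, 14: R0=0^14=14
after SUB R4, 1: R4=3-1=2
CMP R4, 0  (cmp 2,0)
JGT top: taken
after SUB R0, 8: R0=14-8=6
after MOD R0, 16: R0=6%16=6
after XOR R0, 14: R0=6^14=8
after SUB R4, 1: R4=2-1=1
CMP R4, 0  (cmp 1,0)
JGT top: taken
after SUB R0, 8: R0=8-8=0
after MOD R0, 16: R0=0%16=0
after XOR R0, 14: R0=0^14=14
after SUB R4, 1: R4=1-1=0
CMP R4, 0  (cmp 0,0)
JGT top: not taken
after ADD R0, 1: R0=14+1=15
halt.

15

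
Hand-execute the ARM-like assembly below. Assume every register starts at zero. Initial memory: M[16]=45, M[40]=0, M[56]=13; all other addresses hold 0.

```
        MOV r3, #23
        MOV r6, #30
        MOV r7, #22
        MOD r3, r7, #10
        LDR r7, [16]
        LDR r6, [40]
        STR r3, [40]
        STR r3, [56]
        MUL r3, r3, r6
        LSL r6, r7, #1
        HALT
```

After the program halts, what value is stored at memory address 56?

2

r3=23
r6=30
r7=22
r3=22%10=2
r7=M[16]=45
r6=M[40]=0
STR r3, [40] → M[40]=2
STR r3, [56] → M[56]=2
r3=2*0=0
r6=45<<1=90
halt.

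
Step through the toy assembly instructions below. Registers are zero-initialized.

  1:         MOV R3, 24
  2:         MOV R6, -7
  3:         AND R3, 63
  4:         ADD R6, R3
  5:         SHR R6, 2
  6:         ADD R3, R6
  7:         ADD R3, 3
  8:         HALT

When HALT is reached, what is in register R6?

after MOV R3, 24: R3=24
after MOV R6, -7: R6=-7
after AND R3, 63: R3=24&63=24
after ADD R6, R3: R6=(-7)+24=17
after SHR R6, 2: R6=17>>2=4
after ADD R3, R6: R3=24+4=28
after ADD R3, 3: R3=28+3=31
halt.

4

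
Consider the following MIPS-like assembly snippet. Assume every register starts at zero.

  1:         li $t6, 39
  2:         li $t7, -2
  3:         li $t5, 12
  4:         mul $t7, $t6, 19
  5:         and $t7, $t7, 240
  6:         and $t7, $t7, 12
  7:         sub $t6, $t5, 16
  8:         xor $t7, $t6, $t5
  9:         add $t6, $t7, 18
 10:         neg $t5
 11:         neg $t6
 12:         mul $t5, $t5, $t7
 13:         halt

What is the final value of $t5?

192

after li $t6, 39: $t6=39
after li $t7, -2: $t7=-2
after li $t5, 12: $t5=12
after mul $t7, $t6, 19: $t7=39*19=741
after and $t7, $t7, 240: $t7=741&240=224
after and $t7, $t7, 12: $t7=224&12=0
after sub $t6, $t5, 16: $t6=12-16=-4
after xor $t7, $t6, $t5: $t7=(-4)^12=-16
after add $t6, $t7, 18: $t6=(-16)+18=2
after neg $t5: $t5=-(12)=-12
after neg $t6: $t6=-(2)=-2
after mul $t5, $t5, $t7: $t5=(-12)*(-16)=192
halt.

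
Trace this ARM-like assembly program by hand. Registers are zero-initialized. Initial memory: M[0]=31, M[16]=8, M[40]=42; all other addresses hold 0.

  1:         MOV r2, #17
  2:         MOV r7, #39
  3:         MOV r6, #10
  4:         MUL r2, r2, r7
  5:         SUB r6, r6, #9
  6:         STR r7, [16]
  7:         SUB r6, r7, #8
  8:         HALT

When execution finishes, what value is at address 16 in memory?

r2=17
r7=39
r6=10
r2=17*39=663
r6=10-9=1
STR r7, [16] → M[16]=39
r6=39-8=31
halt.

39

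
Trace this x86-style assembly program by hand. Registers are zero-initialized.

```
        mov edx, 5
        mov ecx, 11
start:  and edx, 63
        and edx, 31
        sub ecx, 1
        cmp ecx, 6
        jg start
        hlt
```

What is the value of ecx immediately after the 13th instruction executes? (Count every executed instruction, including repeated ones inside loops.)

9

mov edx, 5 → edx=5
mov ecx, 11 → ecx=11
and edx, 63 → edx=5&63=5
and edx, 31 → edx=5&31=5
sub ecx, 1 → ecx=11-1=10
cmp ecx, 6  (cmp 10,6)
jg start: taken
and edx, 63 → edx=5&63=5
and edx, 31 → edx=5&31=5
sub ecx, 1 → ecx=10-1=9
cmp ecx, 6  (cmp 9,6)
jg start: taken
and edx, 63 → edx=5&63=5
After step 13: ecx = 9.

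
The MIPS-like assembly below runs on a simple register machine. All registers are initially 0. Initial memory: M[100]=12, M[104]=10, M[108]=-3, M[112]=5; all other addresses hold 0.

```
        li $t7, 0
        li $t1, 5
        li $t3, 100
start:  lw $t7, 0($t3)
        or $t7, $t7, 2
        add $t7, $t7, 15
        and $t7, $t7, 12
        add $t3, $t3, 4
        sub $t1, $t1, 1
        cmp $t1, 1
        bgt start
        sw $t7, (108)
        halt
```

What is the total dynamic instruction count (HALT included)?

after li $t7, 0: $t7=0
after li $t1, 5: $t1=5
after li $t3, 100: $t3=100
after lw $t7, 0($t3): $t7=M[100]=12
after or $t7, $t7, 2: $t7=12|2=14
after add $t7, $t7, 15: $t7=14+15=29
after and $t7, $t7, 12: $t7=29&12=12
after add $t3, $t3, 4: $t3=100+4=104
after sub $t1, $t1, 1: $t1=5-1=4
cmp $t1, 1  (cmp 4,1)
bgt start: taken
after lw $t7, 0($t3): $t7=M[104]=10
after or $t7, $t7, 2: $t7=10|2=10
after add $t7, $t7, 15: $t7=10+15=25
after and $t7, $t7, 12: $t7=25&12=8
after add $t3, $t3, 4: $t3=104+4=108
after sub $t1, $t1, 1: $t1=4-1=3
cmp $t1, 1  (cmp 3,1)
bgt start: taken
after lw $t7, 0($t3): $t7=M[108]=-3
after or $t7, $t7, 2: $t7=(-3)|2=-1
after add $t7, $t7, 15: $t7=(-1)+15=14
after and $t7, $t7, 12: $t7=14&12=12
after add $t3, $t3, 4: $t3=108+4=112
after sub $t1, $t1, 1: $t1=3-1=2
cmp $t1, 1  (cmp 2,1)
bgt start: taken
after lw $t7, 0($t3): $t7=M[112]=5
after or $t7, $t7, 2: $t7=5|2=7
after add $t7, $t7, 15: $t7=7+15=22
after and $t7, $t7, 12: $t7=22&12=4
after add $t3, $t3, 4: $t3=112+4=116
after sub $t1, $t1, 1: $t1=2-1=1
cmp $t1, 1  (cmp 1,1)
bgt start: not taken
sw $t7, (108) → M[108]=4
halt.
Total executed instructions: 37.

37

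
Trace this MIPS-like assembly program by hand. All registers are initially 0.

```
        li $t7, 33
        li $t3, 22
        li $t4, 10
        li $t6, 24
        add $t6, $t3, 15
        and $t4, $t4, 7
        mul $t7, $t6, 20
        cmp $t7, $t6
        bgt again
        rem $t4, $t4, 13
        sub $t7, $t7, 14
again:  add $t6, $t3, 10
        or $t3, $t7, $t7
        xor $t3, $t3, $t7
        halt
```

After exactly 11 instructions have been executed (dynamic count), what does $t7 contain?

after li $t7, 33: $t7=33
after li $t3, 22: $t3=22
after li $t4, 10: $t4=10
after li $t6, 24: $t6=24
after add $t6, $t3, 15: $t6=22+15=37
after and $t4, $t4, 7: $t4=10&7=2
after mul $t7, $t6, 20: $t7=37*20=740
cmp $t7, $t6  (cmp 740,37)
bgt again: taken
after add $t6, $t3, 10: $t6=22+10=32
after or $t3, $t7, $t7: $t3=740|740=740
After step 11: $t7 = 740.

740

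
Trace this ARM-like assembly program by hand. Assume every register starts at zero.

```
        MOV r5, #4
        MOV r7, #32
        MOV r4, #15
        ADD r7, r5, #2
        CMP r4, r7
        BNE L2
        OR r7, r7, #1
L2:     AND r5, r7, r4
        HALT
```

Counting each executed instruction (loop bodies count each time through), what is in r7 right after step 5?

MOV r5, #4 → r5=4
MOV r7, #32 → r7=32
MOV r4, #15 → r4=15
ADD r7, r5, #2 → r7=4+2=6
CMP r4, r7  (cmp 15,6)
After step 5: r7 = 6.

6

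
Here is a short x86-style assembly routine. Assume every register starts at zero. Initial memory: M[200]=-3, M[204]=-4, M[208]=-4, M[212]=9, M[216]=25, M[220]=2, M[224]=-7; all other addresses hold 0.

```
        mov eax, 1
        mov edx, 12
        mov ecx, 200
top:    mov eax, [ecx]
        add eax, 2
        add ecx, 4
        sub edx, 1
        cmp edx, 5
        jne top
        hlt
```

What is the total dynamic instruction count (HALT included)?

eax=1
edx=12
ecx=200
eax=M[200]=-3
eax=(-3)+2=-1
ecx=200+4=204
edx=12-1=11
cmp edx, 5  (cmp 11,5)
jne top: taken
eax=M[204]=-4
eax=(-4)+2=-2
ecx=204+4=208
edx=11-1=10
cmp edx, 5  (cmp 10,5)
jne top: taken
eax=M[208]=-4
eax=(-4)+2=-2
ecx=208+4=212
edx=10-1=9
cmp edx, 5  (cmp 9,5)
jne top: taken
eax=M[212]=9
eax=9+2=11
ecx=212+4=216
edx=9-1=8
cmp edx, 5  (cmp 8,5)
jne top: taken
eax=M[216]=25
eax=25+2=27
ecx=216+4=220
edx=8-1=7
cmp edx, 5  (cmp 7,5)
jne top: taken
eax=M[220]=2
eax=2+2=4
ecx=220+4=224
edx=7-1=6
cmp edx, 5  (cmp 6,5)
jne top: taken
eax=M[224]=-7
eax=(-7)+2=-5
ecx=224+4=228
edx=6-1=5
cmp edx, 5  (cmp 5,5)
jne top: not taken
halt.
Total executed instructions: 46.

46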